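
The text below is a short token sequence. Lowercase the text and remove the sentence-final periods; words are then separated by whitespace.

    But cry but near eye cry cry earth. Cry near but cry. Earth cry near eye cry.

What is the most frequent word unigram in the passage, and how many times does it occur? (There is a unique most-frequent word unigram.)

"cry", 7 times

Unigram frequencies (highest first):
  cry: 7
  but: 3
  near: 3
  eye: 2
  earth: 2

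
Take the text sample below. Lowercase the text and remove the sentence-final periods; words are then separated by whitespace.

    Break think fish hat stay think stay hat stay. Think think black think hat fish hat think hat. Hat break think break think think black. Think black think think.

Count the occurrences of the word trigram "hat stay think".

Scanning the 27 overlapping trigram windows for "hat stay think":
  position 4–6: hat stay think
  position 8–10: hat stay think

2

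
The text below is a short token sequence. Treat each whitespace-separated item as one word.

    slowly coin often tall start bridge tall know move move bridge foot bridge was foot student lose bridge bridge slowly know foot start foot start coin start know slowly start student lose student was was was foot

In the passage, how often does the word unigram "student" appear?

3

Scanning the 37 tokens for "student":
  position 16: student
  position 31: student
  position 33: student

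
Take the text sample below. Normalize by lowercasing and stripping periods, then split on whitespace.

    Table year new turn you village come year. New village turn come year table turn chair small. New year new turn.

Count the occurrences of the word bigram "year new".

Scanning the 20 overlapping bigram windows for "year new":
  position 2–3: year new
  position 8–9: year new
  position 19–20: year new

3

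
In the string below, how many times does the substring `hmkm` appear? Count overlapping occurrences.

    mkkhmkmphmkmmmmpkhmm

2

Sliding a length-4 window over the 20 characters (17 positions):
  position 4–7: hmkm
  position 9–12: hmkm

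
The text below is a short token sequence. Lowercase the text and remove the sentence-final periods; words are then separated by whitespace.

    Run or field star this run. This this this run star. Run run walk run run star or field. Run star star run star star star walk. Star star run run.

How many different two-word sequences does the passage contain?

31 tokens → 30 bigram windows in total.
Repeated bigrams (each contributes count−1 duplicates):
  run star: 4
  star star: 4
  run run: 3
  star run: 3
  or field: 2
  this run: 2
  this this: 2
13 duplicate windows → 30 − 13 = 17 distinct.

17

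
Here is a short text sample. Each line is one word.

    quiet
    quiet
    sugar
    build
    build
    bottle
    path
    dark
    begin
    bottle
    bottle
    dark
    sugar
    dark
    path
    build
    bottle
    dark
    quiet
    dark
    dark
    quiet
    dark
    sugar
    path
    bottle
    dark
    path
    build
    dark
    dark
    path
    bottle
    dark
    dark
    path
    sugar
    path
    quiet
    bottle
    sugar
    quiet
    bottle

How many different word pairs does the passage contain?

43 tokens → 42 bigram windows in total.
Repeated bigrams (each contributes count−1 duplicates):
  bottle dark: 4
  dark path: 4
  dark dark: 3
  build bottle: 2
  dark quiet: 2
  dark sugar: 2
  path bottle: 2
  path build: 2
  … (3 more repeated)
16 duplicate windows → 42 − 16 = 26 distinct.

26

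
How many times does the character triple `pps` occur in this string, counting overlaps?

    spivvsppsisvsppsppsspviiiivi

Sliding a length-3 window over the 28 characters (26 positions):
  position 7–9: pps
  position 14–16: pps
  position 17–19: pps

3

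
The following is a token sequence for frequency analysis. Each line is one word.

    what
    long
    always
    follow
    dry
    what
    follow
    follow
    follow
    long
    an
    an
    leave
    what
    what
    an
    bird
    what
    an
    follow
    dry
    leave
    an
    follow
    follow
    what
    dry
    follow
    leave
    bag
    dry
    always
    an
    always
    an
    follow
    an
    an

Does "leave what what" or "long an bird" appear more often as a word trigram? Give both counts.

"leave what what": 1 occurrence
"long an bird": 0 occurrences

"leave what what" (1 vs 0)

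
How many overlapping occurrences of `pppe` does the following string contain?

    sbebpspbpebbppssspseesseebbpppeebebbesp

Sliding a length-4 window over the 39 characters (36 positions):
  position 28–31: pppe

1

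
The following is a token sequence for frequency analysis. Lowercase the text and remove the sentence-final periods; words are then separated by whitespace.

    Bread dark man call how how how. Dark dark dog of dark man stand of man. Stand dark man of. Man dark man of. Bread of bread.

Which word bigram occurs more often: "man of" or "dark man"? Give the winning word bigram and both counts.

"man of": 2 occurrences
"dark man": 4 occurrences

"dark man" (4 vs 2)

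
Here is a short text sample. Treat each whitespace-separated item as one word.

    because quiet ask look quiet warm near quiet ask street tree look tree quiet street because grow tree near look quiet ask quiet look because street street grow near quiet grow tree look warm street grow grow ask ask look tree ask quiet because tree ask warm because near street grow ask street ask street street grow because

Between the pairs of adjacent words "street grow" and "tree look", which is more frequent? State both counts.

"street grow" (4 vs 2)

"street grow": 4 occurrences
"tree look": 2 occurrences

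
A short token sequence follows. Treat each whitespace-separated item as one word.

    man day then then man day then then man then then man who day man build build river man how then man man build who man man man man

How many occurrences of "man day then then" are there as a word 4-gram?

2

Scanning the 26 overlapping 4-gram windows for "man day then then":
  position 1–4: man day then then
  position 5–8: man day then then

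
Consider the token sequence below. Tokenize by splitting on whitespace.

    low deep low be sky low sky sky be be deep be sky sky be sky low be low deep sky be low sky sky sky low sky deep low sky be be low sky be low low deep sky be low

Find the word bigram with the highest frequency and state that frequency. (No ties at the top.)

"sky be", 6 times

Bigram frequencies (highest first):
  sky be: 6
  low sky: 5
  be low: 5
  sky sky: 4
  low deep: 3
  be sky: 3
  … (9 more, each ≤ 3)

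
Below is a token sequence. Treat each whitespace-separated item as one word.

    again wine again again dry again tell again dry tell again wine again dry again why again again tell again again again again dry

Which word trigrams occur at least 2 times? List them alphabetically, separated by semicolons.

Trigram counts meeting the condition (at least 2 times):
  again again again: 2
  again again dry: 2
  again dry again: 2
  again tell again: 2
  again wine again: 2

again again again; again again dry; again dry again; again tell again; again wine again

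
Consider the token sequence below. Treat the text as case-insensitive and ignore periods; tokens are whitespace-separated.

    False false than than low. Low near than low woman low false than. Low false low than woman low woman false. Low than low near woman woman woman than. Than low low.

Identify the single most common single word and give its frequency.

Unigram frequencies (highest first):
  low: 11
  than: 8
  woman: 6
  false: 5
  near: 2

"low", 11 times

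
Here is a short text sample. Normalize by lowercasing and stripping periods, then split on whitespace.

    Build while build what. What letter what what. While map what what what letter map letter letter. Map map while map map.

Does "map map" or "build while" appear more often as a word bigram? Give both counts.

"map map" (2 vs 1)

"map map": 2 occurrences
"build while": 1 occurrence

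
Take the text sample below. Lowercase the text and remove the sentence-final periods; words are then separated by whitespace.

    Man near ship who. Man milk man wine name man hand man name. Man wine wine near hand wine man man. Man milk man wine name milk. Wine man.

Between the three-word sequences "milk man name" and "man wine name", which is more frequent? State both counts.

"milk man name": 0 occurrences
"man wine name": 2 occurrences

"man wine name" (2 vs 0)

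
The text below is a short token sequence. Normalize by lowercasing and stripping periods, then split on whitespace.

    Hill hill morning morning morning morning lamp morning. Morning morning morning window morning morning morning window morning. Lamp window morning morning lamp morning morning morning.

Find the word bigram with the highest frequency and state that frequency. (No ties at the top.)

Bigram frequencies (highest first):
  morning morning: 11
  morning lamp: 3
  window morning: 3
  lamp morning: 2
  morning window: 2
  hill hill: 1
  … (2 more, each ≤ 1)

"morning morning", 11 times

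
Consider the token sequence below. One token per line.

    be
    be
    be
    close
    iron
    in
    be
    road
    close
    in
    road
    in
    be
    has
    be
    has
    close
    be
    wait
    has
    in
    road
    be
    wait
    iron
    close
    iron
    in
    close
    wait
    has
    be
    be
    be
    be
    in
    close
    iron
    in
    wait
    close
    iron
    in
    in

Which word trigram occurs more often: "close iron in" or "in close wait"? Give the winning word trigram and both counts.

"close iron in": 4 occurrences
"in close wait": 1 occurrence

"close iron in" (4 vs 1)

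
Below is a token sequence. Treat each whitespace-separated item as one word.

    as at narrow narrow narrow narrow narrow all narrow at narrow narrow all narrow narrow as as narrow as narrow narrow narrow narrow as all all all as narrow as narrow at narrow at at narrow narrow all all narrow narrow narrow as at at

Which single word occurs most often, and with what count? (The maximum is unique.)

Unigram frequencies (highest first):
  narrow: 23
  as: 8
  at: 7
  all: 7

"narrow", 23 times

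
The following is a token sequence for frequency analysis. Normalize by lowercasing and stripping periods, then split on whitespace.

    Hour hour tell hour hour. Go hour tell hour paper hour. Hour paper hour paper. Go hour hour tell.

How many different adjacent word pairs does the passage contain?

19 tokens → 18 bigram windows in total.
Repeated bigrams (each contributes count−1 duplicates):
  hour hour: 4
  hour paper: 3
  hour tell: 3
  go hour: 2
  paper hour: 2
  tell hour: 2
10 duplicate windows → 18 − 10 = 8 distinct.

8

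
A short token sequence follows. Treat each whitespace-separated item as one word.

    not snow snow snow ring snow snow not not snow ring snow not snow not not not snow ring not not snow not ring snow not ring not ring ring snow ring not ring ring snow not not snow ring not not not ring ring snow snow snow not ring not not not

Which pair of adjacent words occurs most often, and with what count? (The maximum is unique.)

Bigram frequencies (highest first):
  not not: 9
  snow not: 7
  not snow: 6
  ring snow: 6
  not ring: 6
  snow snow: 5
  … (3 more, each ≤ 5)

"not not", 9 times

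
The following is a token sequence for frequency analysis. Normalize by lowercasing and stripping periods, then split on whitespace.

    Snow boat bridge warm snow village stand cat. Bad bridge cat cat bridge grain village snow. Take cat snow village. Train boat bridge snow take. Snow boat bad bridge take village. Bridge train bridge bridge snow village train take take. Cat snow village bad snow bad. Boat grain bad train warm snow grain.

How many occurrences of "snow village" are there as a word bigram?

Scanning the 52 overlapping bigram windows for "snow village":
  position 5–6: snow village
  position 19–20: snow village
  position 36–37: snow village
  position 42–43: snow village

4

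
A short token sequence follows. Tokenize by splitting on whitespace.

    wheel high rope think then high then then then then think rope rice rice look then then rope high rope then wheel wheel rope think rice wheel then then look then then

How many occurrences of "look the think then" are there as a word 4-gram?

0

Scanning the 29 overlapping 4-gram windows for "look the think then":
  (none found)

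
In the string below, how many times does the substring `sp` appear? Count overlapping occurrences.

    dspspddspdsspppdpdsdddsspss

Sliding a length-2 window over the 27 characters (26 positions):
  position 2–3: sp
  position 4–5: sp
  position 8–9: sp
  position 12–13: sp
  position 24–25: sp

5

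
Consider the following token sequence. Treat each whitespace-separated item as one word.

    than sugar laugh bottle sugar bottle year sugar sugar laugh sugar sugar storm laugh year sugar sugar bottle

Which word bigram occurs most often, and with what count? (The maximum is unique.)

Bigram frequencies (highest first):
  sugar sugar: 3
  sugar laugh: 2
  sugar bottle: 2
  year sugar: 2
  than sugar: 1
  laugh bottle: 1
  … (6 more, each ≤ 1)

"sugar sugar", 3 times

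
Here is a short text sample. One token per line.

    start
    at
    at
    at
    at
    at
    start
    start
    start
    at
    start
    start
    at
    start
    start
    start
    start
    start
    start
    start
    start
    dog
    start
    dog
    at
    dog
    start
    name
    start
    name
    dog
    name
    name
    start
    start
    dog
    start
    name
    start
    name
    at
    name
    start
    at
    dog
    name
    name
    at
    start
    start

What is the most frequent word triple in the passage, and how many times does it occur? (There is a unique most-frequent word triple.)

"start start start", 7 times

Trigram frequencies (highest first):
  start start start: 7
  at start start: 4
  at at at: 3
  start start at: 2
  start at start: 2
  start start dog: 2
  … (23 more, each ≤ 2)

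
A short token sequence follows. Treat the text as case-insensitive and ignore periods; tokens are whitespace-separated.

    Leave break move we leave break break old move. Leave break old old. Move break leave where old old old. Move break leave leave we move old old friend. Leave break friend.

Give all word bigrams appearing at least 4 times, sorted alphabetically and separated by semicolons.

Bigram counts meeting the condition (at least 4 times):
  leave break: 4
  old old: 4

leave break; old old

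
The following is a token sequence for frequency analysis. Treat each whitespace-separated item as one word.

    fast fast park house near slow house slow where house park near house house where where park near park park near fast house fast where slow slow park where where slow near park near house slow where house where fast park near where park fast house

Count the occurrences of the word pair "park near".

Scanning the 45 overlapping bigram windows for "park near":
  position 11–12: park near
  position 17–18: park near
  position 20–21: park near
  position 33–34: park near
  position 41–42: park near

5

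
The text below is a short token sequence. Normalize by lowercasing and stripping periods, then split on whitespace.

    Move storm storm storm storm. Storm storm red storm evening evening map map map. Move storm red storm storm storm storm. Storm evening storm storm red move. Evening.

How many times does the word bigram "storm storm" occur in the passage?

Scanning the 27 overlapping bigram windows for "storm storm":
  position 2–3: storm storm
  position 3–4: storm storm
  position 4–5: storm storm
  position 5–6: storm storm
  position 6–7: storm storm
  position 18–19: storm storm
  position 19–20: storm storm
  position 20–21: storm storm
  position 21–22: storm storm
  position 24–25: storm storm

10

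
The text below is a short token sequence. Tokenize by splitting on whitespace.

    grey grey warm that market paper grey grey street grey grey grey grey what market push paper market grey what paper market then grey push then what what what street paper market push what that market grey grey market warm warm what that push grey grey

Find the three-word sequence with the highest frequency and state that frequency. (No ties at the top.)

"grey grey grey", 2 times

Trigram frequencies (highest first):
  grey grey grey: 2
  grey grey warm: 1
  grey warm that: 1
  warm that market: 1
  that market paper: 1
  market paper grey: 1
  … (37 more, each ≤ 1)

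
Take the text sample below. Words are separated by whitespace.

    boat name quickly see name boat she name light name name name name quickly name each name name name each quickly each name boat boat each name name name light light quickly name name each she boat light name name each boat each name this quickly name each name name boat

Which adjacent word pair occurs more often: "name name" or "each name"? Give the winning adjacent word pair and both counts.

"name name" (10 vs 5)

"name name": 10 occurrences
"each name": 5 occurrences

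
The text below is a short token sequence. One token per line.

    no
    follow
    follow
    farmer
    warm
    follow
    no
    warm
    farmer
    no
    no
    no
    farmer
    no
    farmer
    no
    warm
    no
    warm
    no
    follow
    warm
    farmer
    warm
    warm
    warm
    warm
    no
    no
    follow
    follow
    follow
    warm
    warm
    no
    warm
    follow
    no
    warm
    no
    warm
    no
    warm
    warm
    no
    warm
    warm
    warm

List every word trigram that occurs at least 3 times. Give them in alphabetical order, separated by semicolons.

no warm no; warm no warm; warm warm no; warm warm warm

Trigram counts meeting the condition (at least 3 times):
  no warm no: 4
  warm no warm: 5
  warm warm no: 3
  warm warm warm: 3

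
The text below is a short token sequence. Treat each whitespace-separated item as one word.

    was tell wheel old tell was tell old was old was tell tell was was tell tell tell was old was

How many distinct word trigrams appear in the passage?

21 tokens → 19 trigram windows in total.
Repeated trigrams (each contributes count−1 duplicates):
  tell tell was: 2
  was old was: 2
  was tell tell: 2
3 duplicate windows → 19 − 3 = 16 distinct.

16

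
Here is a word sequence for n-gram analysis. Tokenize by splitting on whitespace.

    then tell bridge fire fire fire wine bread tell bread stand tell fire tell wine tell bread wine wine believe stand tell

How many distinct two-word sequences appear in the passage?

22 tokens → 21 bigram windows in total.
Repeated bigrams (each contributes count−1 duplicates):
  fire fire: 2
  stand tell: 2
  tell bread: 2
3 duplicate windows → 21 − 3 = 18 distinct.

18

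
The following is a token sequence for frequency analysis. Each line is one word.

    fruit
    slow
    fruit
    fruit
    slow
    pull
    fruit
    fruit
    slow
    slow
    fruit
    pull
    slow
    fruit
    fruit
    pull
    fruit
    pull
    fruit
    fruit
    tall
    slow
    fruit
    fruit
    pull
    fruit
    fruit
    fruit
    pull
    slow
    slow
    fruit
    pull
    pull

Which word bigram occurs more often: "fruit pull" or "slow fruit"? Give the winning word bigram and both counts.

"fruit pull" (6 vs 5)

"fruit pull": 6 occurrences
"slow fruit": 5 occurrences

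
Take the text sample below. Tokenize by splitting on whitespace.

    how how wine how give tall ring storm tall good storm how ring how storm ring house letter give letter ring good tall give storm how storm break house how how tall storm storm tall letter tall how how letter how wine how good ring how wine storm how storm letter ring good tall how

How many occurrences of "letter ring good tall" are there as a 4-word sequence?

Scanning the 52 overlapping 4-gram windows for "letter ring good tall":
  position 20–23: letter ring good tall
  position 51–54: letter ring good tall

2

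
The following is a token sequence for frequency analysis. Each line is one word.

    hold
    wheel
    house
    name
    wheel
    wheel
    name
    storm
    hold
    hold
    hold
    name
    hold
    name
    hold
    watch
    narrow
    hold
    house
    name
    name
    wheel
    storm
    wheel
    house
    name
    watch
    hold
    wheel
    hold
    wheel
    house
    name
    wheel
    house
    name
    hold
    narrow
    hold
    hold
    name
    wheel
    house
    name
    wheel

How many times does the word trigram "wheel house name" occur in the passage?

Scanning the 43 overlapping trigram windows for "wheel house name":
  position 2–4: wheel house name
  position 24–26: wheel house name
  position 31–33: wheel house name
  position 34–36: wheel house name
  position 42–44: wheel house name

5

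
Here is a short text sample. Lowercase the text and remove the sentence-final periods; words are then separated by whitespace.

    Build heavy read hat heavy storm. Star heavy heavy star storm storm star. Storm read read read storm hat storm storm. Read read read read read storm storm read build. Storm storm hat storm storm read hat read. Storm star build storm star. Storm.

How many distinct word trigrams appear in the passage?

32

44 tokens → 42 trigram windows in total.
Repeated trigrams (each contributes count−1 duplicates):
  read read read: 4
  storm storm read: 3
  hat storm storm: 2
  read read storm: 2
  storm hat storm: 2
  storm read read: 2
  storm star storm: 2
10 duplicate windows → 42 − 10 = 32 distinct.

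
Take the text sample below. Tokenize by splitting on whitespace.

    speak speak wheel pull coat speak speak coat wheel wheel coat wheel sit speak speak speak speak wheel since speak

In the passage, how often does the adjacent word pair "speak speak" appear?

5

Scanning the 19 overlapping bigram windows for "speak speak":
  position 1–2: speak speak
  position 6–7: speak speak
  position 14–15: speak speak
  position 15–16: speak speak
  position 16–17: speak speak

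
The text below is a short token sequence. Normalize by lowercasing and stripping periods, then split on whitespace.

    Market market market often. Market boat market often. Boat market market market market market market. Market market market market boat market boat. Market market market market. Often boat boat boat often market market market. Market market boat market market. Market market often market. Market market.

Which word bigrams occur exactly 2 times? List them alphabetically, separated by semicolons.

boat boat; often boat

Bigram counts meeting the condition (exactly 2 times):
  boat boat: 2
  often boat: 2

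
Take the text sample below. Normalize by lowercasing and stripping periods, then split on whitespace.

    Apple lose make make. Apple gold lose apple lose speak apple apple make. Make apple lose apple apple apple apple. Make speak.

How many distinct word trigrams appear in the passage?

17

22 tokens → 20 trigram windows in total.
Repeated trigrams (each contributes count−1 duplicates):
  apple apple apple: 2
  apple apple make: 2
  make make apple: 2
3 duplicate windows → 20 − 3 = 17 distinct.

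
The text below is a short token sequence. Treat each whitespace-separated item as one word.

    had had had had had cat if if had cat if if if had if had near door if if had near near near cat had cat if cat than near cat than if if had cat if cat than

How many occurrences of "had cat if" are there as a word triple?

Scanning the 38 overlapping trigram windows for "had cat if":
  position 5–7: had cat if
  position 9–11: had cat if
  position 26–28: had cat if
  position 36–38: had cat if

4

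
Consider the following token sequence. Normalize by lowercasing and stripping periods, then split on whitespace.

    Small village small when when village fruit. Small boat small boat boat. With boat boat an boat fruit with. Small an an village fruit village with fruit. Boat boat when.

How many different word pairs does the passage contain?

30 tokens → 29 bigram windows in total.
Repeated bigrams (each contributes count−1 duplicates):
  boat boat: 3
  small boat: 2
  village fruit: 2
4 duplicate windows → 29 − 4 = 25 distinct.

25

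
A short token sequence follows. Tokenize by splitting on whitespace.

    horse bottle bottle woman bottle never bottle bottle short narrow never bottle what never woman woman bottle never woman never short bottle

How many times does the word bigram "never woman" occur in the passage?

2

Scanning the 21 overlapping bigram windows for "never woman":
  position 14–15: never woman
  position 18–19: never woman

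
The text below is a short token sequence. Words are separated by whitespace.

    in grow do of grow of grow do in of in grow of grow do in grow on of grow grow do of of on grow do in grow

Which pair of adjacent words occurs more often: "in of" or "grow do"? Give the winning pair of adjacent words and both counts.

"grow do" (5 vs 1)

"in of": 1 occurrence
"grow do": 5 occurrences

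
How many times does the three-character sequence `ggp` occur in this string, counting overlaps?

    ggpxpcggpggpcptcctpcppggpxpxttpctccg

4

Sliding a length-3 window over the 36 characters (34 positions):
  position 1–3: ggp
  position 7–9: ggp
  position 10–12: ggp
  position 23–25: ggp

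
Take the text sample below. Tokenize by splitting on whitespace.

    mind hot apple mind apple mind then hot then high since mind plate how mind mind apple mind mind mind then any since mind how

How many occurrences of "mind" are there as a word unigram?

10

Scanning the 25 tokens for "mind":
  position 1: mind
  position 4: mind
  position 6: mind
  position 12: mind
  position 15: mind
  position 16: mind
  position 18: mind
  position 19: mind
  position 20: mind
  position 24: mind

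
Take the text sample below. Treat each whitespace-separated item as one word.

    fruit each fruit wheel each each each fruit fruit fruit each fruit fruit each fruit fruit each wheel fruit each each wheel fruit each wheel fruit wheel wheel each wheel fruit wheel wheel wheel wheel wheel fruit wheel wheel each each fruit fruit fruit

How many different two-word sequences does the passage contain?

9

44 tokens → 43 bigram windows in total.
Repeated bigrams (each contributes count−1 duplicates):
  fruit each: 6
  fruit fruit: 6
  wheel wheel: 6
  each fruit: 5
  wheel fruit: 5
  each each: 4
  each wheel: 4
  fruit wheel: 4
  … (1 more repeated)
34 duplicate windows → 43 − 34 = 9 distinct.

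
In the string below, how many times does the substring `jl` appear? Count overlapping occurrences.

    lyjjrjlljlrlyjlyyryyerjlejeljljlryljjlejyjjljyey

Sliding a length-2 window over the 48 characters (47 positions):
  position 6–7: jl
  position 9–10: jl
  position 14–15: jl
  position 23–24: jl
  position 29–30: jl
  position 31–32: jl
  position 37–38: jl
  position 43–44: jl

8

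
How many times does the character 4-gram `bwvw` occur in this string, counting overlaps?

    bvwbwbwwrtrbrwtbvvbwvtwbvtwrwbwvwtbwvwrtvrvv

2

Sliding a length-4 window over the 44 characters (41 positions):
  position 30–33: bwvw
  position 35–38: bwvw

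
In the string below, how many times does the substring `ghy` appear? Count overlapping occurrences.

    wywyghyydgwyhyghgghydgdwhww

Sliding a length-3 window over the 27 characters (25 positions):
  position 5–7: ghy
  position 18–20: ghy

2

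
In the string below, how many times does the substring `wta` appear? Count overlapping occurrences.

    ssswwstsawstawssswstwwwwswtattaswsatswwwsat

1

Sliding a length-3 window over the 43 characters (41 positions):
  position 26–28: wta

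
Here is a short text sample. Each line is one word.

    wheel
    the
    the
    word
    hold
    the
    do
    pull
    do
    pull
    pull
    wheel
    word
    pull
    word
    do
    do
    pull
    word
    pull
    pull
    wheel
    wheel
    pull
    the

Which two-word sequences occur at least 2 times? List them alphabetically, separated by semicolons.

do pull; pull pull; pull wheel; pull word; word pull

Bigram counts meeting the condition (at least 2 times):
  do pull: 3
  pull pull: 2
  pull wheel: 2
  pull word: 2
  word pull: 2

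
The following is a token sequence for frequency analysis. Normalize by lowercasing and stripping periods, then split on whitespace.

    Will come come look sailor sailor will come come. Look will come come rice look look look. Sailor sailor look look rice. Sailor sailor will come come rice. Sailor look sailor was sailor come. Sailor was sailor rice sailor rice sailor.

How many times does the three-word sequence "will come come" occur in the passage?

4

Scanning the 39 overlapping trigram windows for "will come come":
  position 1–3: will come come
  position 7–9: will come come
  position 11–13: will come come
  position 25–27: will come come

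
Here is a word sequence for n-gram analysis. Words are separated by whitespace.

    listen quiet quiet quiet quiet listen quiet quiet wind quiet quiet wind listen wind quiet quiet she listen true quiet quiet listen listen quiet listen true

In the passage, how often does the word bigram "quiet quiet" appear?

7

Scanning the 25 overlapping bigram windows for "quiet quiet":
  position 2–3: quiet quiet
  position 3–4: quiet quiet
  position 4–5: quiet quiet
  position 7–8: quiet quiet
  position 10–11: quiet quiet
  position 15–16: quiet quiet
  position 20–21: quiet quiet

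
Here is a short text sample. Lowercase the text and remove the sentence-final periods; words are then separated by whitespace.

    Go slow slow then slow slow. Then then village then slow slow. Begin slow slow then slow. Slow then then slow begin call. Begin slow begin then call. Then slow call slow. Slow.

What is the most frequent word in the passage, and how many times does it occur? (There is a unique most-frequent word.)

"slow", 15 times

Unigram frequencies (highest first):
  slow: 15
  then: 9
  begin: 4
  call: 3
  go: 1
  village: 1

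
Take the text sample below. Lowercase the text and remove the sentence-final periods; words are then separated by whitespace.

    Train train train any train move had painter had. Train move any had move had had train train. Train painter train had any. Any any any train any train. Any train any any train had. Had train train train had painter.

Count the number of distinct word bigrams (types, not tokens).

17

41 tokens → 40 bigram windows in total.
Repeated bigrams (each contributes count−1 duplicates):
  train train: 6
  any train: 5
  any any: 4
  train any: 4
  had train: 3
  train had: 3
  had had: 2
  had painter: 2
  … (2 more repeated)
23 duplicate windows → 40 − 23 = 17 distinct.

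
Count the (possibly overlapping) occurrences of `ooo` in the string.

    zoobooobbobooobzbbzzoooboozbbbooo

4

Sliding a length-3 window over the 33 characters (31 positions):
  position 5–7: ooo
  position 12–14: ooo
  position 21–23: ooo
  position 31–33: ooo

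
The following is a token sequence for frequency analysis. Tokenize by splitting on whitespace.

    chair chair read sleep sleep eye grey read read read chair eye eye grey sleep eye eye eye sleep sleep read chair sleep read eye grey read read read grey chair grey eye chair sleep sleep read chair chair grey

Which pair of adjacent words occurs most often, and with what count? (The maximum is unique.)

Bigram frequencies (highest first):
  read read: 4
  sleep sleep: 3
  eye grey: 3
  read chair: 3
  eye eye: 3
  sleep read: 3
  … (15 more, each ≤ 2)

"read read", 4 times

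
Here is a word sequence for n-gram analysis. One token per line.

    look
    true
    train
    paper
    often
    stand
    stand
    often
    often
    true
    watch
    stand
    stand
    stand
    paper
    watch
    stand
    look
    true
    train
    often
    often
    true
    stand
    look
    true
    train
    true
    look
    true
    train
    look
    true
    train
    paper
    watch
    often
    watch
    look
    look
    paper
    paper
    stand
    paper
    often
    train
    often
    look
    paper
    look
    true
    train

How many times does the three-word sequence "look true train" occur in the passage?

6

Scanning the 50 overlapping trigram windows for "look true train":
  position 1–3: look true train
  position 18–20: look true train
  position 25–27: look true train
  position 29–31: look true train
  position 32–34: look true train
  position 50–52: look true train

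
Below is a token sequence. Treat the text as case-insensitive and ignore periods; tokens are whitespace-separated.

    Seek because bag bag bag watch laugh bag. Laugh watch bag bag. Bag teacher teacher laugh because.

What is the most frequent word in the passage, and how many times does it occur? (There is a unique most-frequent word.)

"bag", 7 times

Unigram frequencies (highest first):
  bag: 7
  laugh: 3
  because: 2
  watch: 2
  teacher: 2
  seek: 1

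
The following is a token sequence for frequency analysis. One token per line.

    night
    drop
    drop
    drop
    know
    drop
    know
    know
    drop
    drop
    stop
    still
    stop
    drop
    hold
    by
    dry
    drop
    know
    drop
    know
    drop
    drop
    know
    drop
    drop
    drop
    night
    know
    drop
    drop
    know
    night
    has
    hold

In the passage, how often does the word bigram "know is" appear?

Scanning the 34 overlapping bigram windows for "know is":
  (none found)

0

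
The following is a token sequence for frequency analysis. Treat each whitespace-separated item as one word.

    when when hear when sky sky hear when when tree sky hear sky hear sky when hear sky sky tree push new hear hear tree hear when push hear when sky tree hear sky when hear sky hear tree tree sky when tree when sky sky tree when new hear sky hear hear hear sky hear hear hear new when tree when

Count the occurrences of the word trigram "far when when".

0

Scanning the 60 overlapping trigram windows for "far when when":
  (none found)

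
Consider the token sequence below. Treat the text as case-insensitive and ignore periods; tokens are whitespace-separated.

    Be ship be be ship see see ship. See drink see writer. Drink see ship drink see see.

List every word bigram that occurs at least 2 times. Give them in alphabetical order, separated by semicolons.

Bigram counts meeting the condition (at least 2 times):
  be ship: 2
  drink see: 3
  see see: 2
  see ship: 2
  ship see: 2

be ship; drink see; see see; see ship; ship see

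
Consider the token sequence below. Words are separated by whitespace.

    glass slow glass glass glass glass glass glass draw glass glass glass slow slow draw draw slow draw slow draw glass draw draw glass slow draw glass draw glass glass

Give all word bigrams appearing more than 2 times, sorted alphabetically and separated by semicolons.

Bigram counts meeting the condition (more than 2 times):
  draw glass: 5
  glass draw: 3
  glass glass: 8
  glass slow: 3
  slow draw: 4

draw glass; glass draw; glass glass; glass slow; slow draw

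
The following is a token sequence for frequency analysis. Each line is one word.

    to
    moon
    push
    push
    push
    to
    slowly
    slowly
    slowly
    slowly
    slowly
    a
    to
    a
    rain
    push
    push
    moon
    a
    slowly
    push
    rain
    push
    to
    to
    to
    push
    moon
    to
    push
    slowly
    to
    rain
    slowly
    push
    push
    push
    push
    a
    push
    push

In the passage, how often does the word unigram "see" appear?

0

Scanning the 41 tokens for "see":
  (none found)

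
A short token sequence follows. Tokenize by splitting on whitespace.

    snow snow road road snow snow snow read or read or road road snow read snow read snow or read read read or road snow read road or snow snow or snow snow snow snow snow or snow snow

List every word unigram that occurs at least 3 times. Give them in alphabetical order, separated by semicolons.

or; read; road; snow

Unigram counts meeting the condition (at least 3 times):
  or: 7
  read: 8
  road: 6
  snow: 18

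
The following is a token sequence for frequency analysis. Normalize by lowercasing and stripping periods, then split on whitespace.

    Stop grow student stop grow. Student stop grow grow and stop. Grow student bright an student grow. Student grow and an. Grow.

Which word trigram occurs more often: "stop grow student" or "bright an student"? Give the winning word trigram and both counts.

"stop grow student" (3 vs 1)

"stop grow student": 3 occurrences
"bright an student": 1 occurrence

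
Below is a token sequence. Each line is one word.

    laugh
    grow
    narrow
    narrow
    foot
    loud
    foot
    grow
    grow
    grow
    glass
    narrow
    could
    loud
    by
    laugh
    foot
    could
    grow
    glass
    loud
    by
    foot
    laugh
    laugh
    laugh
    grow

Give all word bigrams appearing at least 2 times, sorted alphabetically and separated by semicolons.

grow glass; grow grow; laugh grow; laugh laugh; loud by

Bigram counts meeting the condition (at least 2 times):
  grow glass: 2
  grow grow: 2
  laugh grow: 2
  laugh laugh: 2
  loud by: 2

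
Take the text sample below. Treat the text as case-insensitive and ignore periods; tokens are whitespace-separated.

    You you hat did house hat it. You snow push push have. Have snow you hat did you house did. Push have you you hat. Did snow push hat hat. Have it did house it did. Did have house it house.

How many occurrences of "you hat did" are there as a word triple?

3

Scanning the 39 overlapping trigram windows for "you hat did":
  position 2–4: you hat did
  position 15–17: you hat did
  position 24–26: you hat did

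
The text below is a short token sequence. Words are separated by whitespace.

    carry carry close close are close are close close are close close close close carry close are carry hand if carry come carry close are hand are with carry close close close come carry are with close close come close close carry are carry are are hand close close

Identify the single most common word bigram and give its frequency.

Bigram frequencies (highest first):
  close close: 10
  close are: 5
  carry close: 4
  are close: 3
  carry are: 3
  close carry: 2
  … (16 more, each ≤ 2)

"close close", 10 times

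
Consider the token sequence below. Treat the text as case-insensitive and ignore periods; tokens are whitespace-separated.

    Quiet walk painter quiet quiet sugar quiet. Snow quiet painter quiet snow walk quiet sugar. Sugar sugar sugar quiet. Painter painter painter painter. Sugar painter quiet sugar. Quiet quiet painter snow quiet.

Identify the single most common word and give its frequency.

Unigram frequencies (highest first):
  quiet: 12
  painter: 8
  sugar: 7
  snow: 3
  walk: 2

"quiet", 12 times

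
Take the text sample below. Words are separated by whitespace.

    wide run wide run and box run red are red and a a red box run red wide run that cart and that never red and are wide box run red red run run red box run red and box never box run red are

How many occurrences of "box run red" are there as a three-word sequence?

Scanning the 43 overlapping trigram windows for "box run red":
  position 6–8: box run red
  position 15–17: box run red
  position 29–31: box run red
  position 36–38: box run red
  position 42–44: box run red

5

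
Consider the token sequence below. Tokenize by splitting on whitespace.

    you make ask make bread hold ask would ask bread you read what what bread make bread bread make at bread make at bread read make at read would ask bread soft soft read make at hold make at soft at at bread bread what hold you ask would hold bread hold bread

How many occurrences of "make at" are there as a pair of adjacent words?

5

Scanning the 52 overlapping bigram windows for "make at":
  position 19–20: make at
  position 22–23: make at
  position 26–27: make at
  position 35–36: make at
  position 38–39: make at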